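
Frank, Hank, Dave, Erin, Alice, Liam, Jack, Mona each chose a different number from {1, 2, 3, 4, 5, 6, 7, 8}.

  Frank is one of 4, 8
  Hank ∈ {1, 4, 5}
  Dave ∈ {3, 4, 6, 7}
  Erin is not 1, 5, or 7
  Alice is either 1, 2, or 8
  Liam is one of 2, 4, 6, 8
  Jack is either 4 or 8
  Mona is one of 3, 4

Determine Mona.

3

The 8 variables draw from only 8 values {1, 2, 3, 4, 5, 6, 7, 8}, so each is used; only Hank can be 5, hence Hank = 5.
The 7 still-open variables together cover exactly {1, 2, 3, 4, 6, 7, 8} — 7 values for 7 variables — and 1 appears only in Alice's list, so Alice = 1.
Among the 6 still-open variables, 7 fits only Dave (and all 6 values in {2, 3, 4, 6, 7, 8} must be used), so Dave = 7.
The 2 variables Frank and Jack are confined to {4, 8}, which locks those values in; drop them from Erin, Liam, Mona.
So Mona = 3.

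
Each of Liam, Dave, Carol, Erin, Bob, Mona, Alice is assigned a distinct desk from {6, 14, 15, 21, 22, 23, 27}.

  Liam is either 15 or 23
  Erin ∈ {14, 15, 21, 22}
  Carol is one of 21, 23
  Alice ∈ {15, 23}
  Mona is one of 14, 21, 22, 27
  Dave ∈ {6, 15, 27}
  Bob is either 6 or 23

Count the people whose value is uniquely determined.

The 2 variables Liam and Alice are confined to {15, 23}, which locks those values in; drop them from Dave, Carol, Erin, Bob.
Carol's domain is down to {21}, so Carol = 21. So Erin, Mona can't be 21.
Bob's domain is down to {6}, so Bob = 6. Eliminate 6 elsewhere: Dave.
Dave's domain is down to {27}, so Dave = 27. Strike 27 from Mona.
Determined: Dave=27, Carol=21, Bob=6. The other people each still have more than one consistent value. That makes 3.

3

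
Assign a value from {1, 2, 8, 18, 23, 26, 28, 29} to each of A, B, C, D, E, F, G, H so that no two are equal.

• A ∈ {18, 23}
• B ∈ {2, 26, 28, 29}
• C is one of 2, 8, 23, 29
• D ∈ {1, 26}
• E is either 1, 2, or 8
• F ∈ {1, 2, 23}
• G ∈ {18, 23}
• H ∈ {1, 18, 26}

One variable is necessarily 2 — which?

F

The 8 variables together cover exactly {1, 2, 8, 18, 23, 26, 28, 29} — 8 values for 8 variables — and 28 appears only in B's list, so B = 28.
Among the 7 still-open variables, 29 fits only C (and all 7 values in {1, 2, 8, 18, 23, 26, 29} must be used), so C = 29.
The 6 still-open variables together cover exactly {1, 2, 8, 18, 23, 26} — 6 values for 6 variables — and 8 appears only in E's list, so E = 8.
The 5 still-open variables together cover exactly {1, 2, 18, 23, 26} — 5 values for 5 variables — and 2 appears only in F's list, so F = 2.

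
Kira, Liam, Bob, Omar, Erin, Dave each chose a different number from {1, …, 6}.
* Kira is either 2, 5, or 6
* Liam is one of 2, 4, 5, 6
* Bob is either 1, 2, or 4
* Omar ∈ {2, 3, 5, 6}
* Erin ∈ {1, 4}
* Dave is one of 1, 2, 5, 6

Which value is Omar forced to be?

3

Among the 6 variables, 3 fits only Omar (and all 6 values in {1, 2, 3, 4, 5, 6} must be used), so Omar = 3.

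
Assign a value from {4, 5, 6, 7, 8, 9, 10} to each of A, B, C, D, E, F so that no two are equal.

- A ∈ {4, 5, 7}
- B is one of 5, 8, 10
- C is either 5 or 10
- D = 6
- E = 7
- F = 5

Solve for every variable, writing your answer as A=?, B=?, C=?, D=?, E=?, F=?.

D must be 6 (only option left).
E's domain is down to {7}, so E = 7. So A can't be 7.
F must be 5 (only option left). Eliminate 5 elsewhere: A, B, C.
A has just one choice, so A = 4.
That leaves C = 10. Remove 10 from B.
That leaves B = 8.

A=4, B=8, C=10, D=6, E=7, F=5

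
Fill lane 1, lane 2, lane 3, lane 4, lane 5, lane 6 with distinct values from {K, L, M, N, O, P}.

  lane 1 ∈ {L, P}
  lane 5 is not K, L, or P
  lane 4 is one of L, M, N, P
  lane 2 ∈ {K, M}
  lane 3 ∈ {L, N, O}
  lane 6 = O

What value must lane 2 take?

lane 6's domain is down to {O}, so lane 6 = O. So lane 3, lane 5 can't be O.
The 5 still-open variables draw from only 5 values {K, L, M, N, P}, so each is used; only lane 2 can be K, hence lane 2 = K.

K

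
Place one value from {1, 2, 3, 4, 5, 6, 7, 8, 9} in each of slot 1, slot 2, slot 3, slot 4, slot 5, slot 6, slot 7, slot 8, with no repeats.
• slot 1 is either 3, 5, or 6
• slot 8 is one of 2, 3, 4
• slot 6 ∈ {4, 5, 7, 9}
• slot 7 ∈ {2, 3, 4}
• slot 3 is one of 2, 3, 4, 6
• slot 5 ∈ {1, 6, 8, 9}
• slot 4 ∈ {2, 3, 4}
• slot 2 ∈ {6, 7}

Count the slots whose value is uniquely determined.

4

The 3 variables slot 4, slot 7, slot 8 are confined to {2, 3, 4}, which locks those values in; drop them from slot 1, slot 3, slot 6.
slot 3's domain is down to {6}, so slot 3 = 6. Remove 6 from slot 1, slot 2, slot 5.
slot 1 must be 5 (only option left). Eliminate 5 elsewhere: slot 6.
slot 2's domain is down to {7}, so slot 2 = 7. Eliminate 7 elsewhere: slot 6.
slot 6 has just one choice, so slot 6 = 9. Remove 9 from slot 5.
Determined: slot 1=5, slot 2=7, slot 3=6, slot 6=9. The other slots each still have more than one consistent value. That makes 4.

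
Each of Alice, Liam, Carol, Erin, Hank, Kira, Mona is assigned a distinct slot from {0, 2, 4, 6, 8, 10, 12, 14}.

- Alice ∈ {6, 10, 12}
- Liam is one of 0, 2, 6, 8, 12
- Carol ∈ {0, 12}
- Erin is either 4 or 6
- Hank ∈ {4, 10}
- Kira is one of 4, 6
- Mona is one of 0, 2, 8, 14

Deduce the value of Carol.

Erin and Kira share exactly the 2 values {4, 6}; by pigeonhole those values go to them, so strike 4, 6 from Alice, Liam, Hank.
Hank's domain is down to {10}, so Hank = 10. Remove 10 from Alice.
Alice's domain is down to {12}, so Alice = 12. Eliminate 12 elsewhere: Liam, Carol.
So Carol = 0.

0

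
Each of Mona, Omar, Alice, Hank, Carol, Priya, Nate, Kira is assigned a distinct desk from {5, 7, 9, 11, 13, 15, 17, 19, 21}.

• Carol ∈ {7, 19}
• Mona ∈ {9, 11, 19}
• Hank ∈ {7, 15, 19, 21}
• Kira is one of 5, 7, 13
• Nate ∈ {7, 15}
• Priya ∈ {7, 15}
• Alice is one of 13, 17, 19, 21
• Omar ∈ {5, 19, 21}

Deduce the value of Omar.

Priya and Nate share exactly the 2 values {7, 15}; by pigeonhole those values go to them, so strike 7, 15 from Hank, Carol, Kira.
Carol has just one choice, so Carol = 19. Remove 19 from Mona, Omar, Alice, Hank.
Hank has just one choice, so Hank = 21. Eliminate 21 elsewhere: Omar, Alice.
So Omar = 5.

5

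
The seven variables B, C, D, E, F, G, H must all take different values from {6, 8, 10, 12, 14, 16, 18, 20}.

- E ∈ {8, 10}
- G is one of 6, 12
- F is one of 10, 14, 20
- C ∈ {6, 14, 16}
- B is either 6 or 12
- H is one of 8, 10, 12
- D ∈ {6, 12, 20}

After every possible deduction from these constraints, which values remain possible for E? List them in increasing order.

8, 10

The 7 variables draw from only 7 values {6, 8, 10, 12, 14, 16, 20}, so each is used; only C can be 16, hence C = 16.
Among the 6 still-open variables, 14 fits only F (and all 6 values in {6, 8, 10, 12, 14, 20} must be used), so F = 14.
The 5 still-open variables together cover exactly {6, 8, 10, 12, 20} — 5 values for 5 variables — and 20 appears only in D's list, so D = 20.
B and G share exactly the 2 values {6, 12}; by pigeonhole those values go to them, so strike 6, 12 from H.
No further eliminations apply; E can still be any of 8, 10.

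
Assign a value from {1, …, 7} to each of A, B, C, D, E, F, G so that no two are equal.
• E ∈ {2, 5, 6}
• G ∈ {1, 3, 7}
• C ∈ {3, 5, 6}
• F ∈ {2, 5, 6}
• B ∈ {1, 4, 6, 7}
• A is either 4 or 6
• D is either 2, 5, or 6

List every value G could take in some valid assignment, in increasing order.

1, 7

D, E, F between them cover only {2, 5, 6} — a naked triple. Remove those values from A, B, C.
A has just one choice, so A = 4. Strike 4 from B.
C has just one choice, so C = 3. So G can't be 3.
No further eliminations apply; G can still be any of 1, 7.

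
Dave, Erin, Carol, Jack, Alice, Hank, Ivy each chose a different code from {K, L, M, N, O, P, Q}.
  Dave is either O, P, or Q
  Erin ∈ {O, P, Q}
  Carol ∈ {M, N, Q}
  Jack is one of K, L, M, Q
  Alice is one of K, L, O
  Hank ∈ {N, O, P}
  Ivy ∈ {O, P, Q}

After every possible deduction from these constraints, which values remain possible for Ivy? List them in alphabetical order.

O, P, Q

Dave, Erin, Ivy between them cover only {O, P, Q} — a naked triple. Remove those values from Carol, Jack, Alice, Hank.
Hank's domain is down to {N}, so Hank = N. So Carol can't be N.
Carol's domain is down to {M}, so Carol = M. Remove M from Jack.
No further eliminations apply; Ivy can still be any of O, P, Q.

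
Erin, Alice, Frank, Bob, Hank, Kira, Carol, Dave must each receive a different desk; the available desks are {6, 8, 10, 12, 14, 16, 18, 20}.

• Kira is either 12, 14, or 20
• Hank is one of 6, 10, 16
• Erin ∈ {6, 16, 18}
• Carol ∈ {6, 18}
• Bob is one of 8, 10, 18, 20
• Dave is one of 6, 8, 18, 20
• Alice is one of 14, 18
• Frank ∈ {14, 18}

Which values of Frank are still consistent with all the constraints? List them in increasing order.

Among the 8 variables, 12 fits only Kira (and all 8 values in {6, 8, 10, 12, 14, 16, 18, 20} must be used), so Kira = 12.
The 2 variables Alice and Frank are confined to {14, 18}, which locks those values in; drop them from Erin, Bob, Carol, Dave.
Carol has just one choice, so Carol = 6. Eliminate 6 elsewhere: Erin, Hank, Dave.
Erin has just one choice, so Erin = 16. Strike 16 from Hank.
That leaves Hank = 10. So Bob can't be 10.
No further eliminations apply; Frank can still be any of 14, 18.

14, 18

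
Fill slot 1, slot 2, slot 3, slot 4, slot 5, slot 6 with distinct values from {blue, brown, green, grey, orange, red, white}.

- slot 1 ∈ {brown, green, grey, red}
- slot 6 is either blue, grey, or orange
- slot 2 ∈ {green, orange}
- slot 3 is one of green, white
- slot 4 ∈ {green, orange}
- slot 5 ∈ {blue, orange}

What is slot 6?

grey

The 2 variables slot 2 and slot 4 are confined to {green, orange}, which locks those values in; drop them from slot 1, slot 3, slot 5, slot 6.
slot 3's domain is down to {white}, so slot 3 = white.
slot 5 must be blue (only option left). Eliminate blue elsewhere: slot 6.
So slot 6 = grey.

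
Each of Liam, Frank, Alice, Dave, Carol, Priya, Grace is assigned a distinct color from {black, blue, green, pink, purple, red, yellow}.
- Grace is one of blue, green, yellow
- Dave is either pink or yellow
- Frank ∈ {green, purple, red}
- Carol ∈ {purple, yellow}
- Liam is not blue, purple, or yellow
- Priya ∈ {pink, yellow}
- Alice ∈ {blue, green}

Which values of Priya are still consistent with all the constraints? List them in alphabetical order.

pink, yellow

The 7 variables draw from only 7 values {black, blue, green, pink, purple, red, yellow}, so each is used; only Liam can be black, hence Liam = black.
The 6 still-open variables draw from only 6 values {blue, green, pink, purple, red, yellow}, so each is used; only Frank can be red, hence Frank = red.
The 5 still-open variables draw from only 5 values {blue, green, pink, purple, yellow}, so each is used; only Carol can be purple, hence Carol = purple.
The 2 variables Dave and Priya are confined to {pink, yellow}, which locks those values in; drop them from Grace.
No further eliminations apply; Priya can still be any of pink, yellow.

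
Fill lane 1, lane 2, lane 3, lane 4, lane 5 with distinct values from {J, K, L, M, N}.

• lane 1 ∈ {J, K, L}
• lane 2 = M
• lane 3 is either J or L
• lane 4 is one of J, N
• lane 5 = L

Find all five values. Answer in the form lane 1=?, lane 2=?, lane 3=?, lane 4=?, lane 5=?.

lane 1=K, lane 2=M, lane 3=J, lane 4=N, lane 5=L

lane 2's domain is down to {M}, so lane 2 = M.
That leaves lane 5 = L. So lane 1, lane 3 can't be L.
lane 3 has just one choice, so lane 3 = J. Remove J from lane 1, lane 4.
lane 4 must be N (only option left).
lane 1 must be K (only option left).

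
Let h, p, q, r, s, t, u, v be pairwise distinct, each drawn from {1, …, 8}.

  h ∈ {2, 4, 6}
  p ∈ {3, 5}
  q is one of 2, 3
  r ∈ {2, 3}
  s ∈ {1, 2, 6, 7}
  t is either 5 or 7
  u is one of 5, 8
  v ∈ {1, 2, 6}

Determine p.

5

The 8 variables draw from only 8 values {1, 2, 3, 4, 5, 6, 7, 8}, so each is used; only h can be 4, hence h = 4.
The 7 still-open variables draw from only 7 values {1, 2, 3, 5, 6, 7, 8}, so each is used; only u can be 8, hence u = 8.
The 2 variables q and r are confined to {2, 3}, which locks those values in; drop them from p, s, v.
So p = 5.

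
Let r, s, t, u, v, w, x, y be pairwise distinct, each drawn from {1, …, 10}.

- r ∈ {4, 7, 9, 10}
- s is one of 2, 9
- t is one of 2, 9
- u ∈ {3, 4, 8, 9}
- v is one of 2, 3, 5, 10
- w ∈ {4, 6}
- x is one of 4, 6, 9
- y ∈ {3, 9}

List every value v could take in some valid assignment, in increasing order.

5, 10

s and t share exactly the 2 values {2, 9}; by pigeonhole those values go to them, so strike 2, 9 from r, u, v, x, y.
y's domain is down to {3}, so y = 3. Strike 3 from u, v.
The 2 variables w and x are confined to {4, 6}, which locks those values in; drop them from r, u.
That leaves u = 8.
No further eliminations apply; v can still be any of 5, 10.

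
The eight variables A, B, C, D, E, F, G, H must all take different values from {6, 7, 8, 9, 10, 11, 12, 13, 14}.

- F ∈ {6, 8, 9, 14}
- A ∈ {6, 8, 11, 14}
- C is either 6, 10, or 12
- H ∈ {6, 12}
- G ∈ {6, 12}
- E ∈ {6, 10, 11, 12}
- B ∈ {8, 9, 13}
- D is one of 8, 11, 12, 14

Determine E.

The 8 variables together cover exactly {6, 8, 9, 10, 11, 12, 13, 14} — 8 values for 8 variables — and 13 appears only in B's list, so B = 13.
The 7 still-open variables together cover exactly {6, 8, 9, 10, 11, 12, 14} — 7 values for 7 variables — and 9 appears only in F's list, so F = 9.
G and H between them cover only {6, 12} — a naked pair. Remove those values from A, C, D, E.
That leaves C = 10. Remove 10 from E.
So E = 11.

11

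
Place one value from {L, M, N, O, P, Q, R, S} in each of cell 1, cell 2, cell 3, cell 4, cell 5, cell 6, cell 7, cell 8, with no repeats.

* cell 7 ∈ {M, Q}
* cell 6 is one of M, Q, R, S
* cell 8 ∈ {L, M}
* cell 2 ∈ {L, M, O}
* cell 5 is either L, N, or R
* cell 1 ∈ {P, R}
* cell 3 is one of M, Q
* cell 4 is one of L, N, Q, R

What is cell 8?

Among the 8 variables, O fits only cell 2 (and all 8 values in {L, M, N, O, P, Q, R, S} must be used), so cell 2 = O.
The 7 still-open variables draw from only 7 values {L, M, N, P, Q, R, S}, so each is used; only cell 1 can be P, hence cell 1 = P.
Among the 6 still-open variables, S fits only cell 6 (and all 6 values in {L, M, N, Q, R, S} must be used), so cell 6 = S.
The 2 variables cell 3 and cell 7 are confined to {M, Q}, which locks those values in; drop them from cell 4, cell 8.
So cell 8 = L.

L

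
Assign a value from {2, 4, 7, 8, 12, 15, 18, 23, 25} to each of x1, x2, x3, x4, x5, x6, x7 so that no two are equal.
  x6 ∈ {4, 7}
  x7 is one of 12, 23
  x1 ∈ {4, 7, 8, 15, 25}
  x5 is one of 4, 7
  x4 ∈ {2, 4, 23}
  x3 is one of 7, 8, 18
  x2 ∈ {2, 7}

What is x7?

x5 and x6 share exactly the 2 values {4, 7}; by pigeonhole those values go to them, so strike 4, 7 from x1, x2, x3, x4.
x2's domain is down to {2}, so x2 = 2. Remove 2 from x4.
x4 must be 23 (only option left). Eliminate 23 elsewhere: x7.
So x7 = 12.

12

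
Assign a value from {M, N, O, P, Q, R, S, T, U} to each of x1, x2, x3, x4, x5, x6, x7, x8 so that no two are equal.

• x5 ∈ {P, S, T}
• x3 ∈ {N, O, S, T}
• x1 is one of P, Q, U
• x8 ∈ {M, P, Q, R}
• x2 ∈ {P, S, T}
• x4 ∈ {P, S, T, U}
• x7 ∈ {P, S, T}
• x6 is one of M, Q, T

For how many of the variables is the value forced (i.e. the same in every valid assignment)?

4

x2, x5, x7 between them cover only {P, S, T} — a naked triple. Remove those values from x1, x3, x4, x6, x8.
x4's domain is down to {U}, so x4 = U. Remove U from x1.
That leaves x1 = Q. Strike Q from x6, x8.
x6 must be M (only option left). Eliminate M elsewhere: x8.
x8's domain is down to {R}, so x8 = R.
Determined: x1=Q, x4=U, x6=M, x8=R. The other variables each still have more than one consistent value. That makes 4.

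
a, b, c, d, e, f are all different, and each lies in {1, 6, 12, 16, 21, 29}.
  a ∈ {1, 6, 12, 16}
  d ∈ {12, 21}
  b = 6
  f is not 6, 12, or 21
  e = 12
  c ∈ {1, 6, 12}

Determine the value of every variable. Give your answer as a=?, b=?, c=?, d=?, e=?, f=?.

a=16, b=6, c=1, d=21, e=12, f=29

b has just one choice, so b = 6. So a, c can't be 6.
e has just one choice, so e = 12. Remove 12 from a, c, d.
c must be 1 (only option left). Remove 1 from a, f.
That leaves d = 21.
a has just one choice, so a = 16. Remove 16 from f.
f has just one choice, so f = 29.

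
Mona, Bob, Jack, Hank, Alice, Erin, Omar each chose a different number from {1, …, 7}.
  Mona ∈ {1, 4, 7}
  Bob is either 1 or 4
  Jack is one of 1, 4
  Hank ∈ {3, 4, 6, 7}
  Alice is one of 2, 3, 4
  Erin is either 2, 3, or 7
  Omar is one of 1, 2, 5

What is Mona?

Among the 7 variables, 5 fits only Omar (and all 7 values in {1, 2, 3, 4, 5, 6, 7} must be used), so Omar = 5.
The 6 still-open variables together cover exactly {1, 2, 3, 4, 6, 7} — 6 values for 6 variables — and 6 appears only in Hank's list, so Hank = 6.
Bob and Jack between them cover only {1, 4} — a naked pair. Remove those values from Mona, Alice.
So Mona = 7.

7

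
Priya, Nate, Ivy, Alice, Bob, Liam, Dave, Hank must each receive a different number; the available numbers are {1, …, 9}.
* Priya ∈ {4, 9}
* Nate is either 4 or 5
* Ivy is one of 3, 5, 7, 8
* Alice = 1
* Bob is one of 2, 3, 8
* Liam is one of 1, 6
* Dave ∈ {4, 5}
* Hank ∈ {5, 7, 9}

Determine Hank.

Alice's domain is down to {1}, so Alice = 1. So Liam can't be 1.
Liam's domain is down to {6}, so Liam = 6.
Nate and Dave between them cover only {4, 5} — a naked pair. Remove those values from Priya, Ivy, Hank.
That leaves Priya = 9. Eliminate 9 elsewhere: Hank.
So Hank = 7.

7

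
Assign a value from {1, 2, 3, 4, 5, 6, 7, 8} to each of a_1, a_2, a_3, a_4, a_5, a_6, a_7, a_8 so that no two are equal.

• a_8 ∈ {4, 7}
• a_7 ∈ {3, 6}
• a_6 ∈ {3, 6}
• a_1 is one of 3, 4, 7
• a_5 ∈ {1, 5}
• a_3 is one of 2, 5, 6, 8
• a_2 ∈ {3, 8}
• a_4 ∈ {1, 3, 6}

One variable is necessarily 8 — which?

a_2

The 8 variables draw from only 8 values {1, 2, 3, 4, 5, 6, 7, 8}, so each is used; only a_3 can be 2, hence a_3 = 2.
The 7 still-open variables together cover exactly {1, 3, 4, 5, 6, 7, 8} — 7 values for 7 variables — and 5 appears only in a_5's list, so a_5 = 5.
Among the 6 still-open variables, 1 fits only a_4 (and all 6 values in {1, 3, 4, 6, 7, 8} must be used), so a_4 = 1.
The 5 still-open variables draw from only 5 values {3, 4, 6, 7, 8}, so each is used; only a_2 can be 8, hence a_2 = 8.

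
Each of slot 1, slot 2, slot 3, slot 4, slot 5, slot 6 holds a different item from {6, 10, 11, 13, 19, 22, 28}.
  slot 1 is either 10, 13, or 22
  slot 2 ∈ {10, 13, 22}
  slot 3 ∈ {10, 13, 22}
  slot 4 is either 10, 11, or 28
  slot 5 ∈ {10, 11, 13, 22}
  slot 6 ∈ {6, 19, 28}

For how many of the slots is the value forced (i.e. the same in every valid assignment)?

2

slot 1, slot 2, slot 3 between them cover only {10, 13, 22} — a naked triple. Remove those values from slot 4, slot 5.
slot 5 must be 11 (only option left). So slot 4 can't be 11.
slot 4 has just one choice, so slot 4 = 28. So slot 6 can't be 28.
Determined: slot 4=28, slot 5=11. The other slots each still have more than one consistent value. That makes 2.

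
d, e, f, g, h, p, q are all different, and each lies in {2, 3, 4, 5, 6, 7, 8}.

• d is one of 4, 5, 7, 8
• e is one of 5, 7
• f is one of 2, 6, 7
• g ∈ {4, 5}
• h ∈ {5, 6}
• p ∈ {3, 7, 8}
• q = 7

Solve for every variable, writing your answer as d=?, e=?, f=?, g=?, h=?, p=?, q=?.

d=8, e=5, f=2, g=4, h=6, p=3, q=7

q must be 7 (only option left). So d, e, f, p can't be 7.
That leaves e = 5. Eliminate 5 elsewhere: d, g, h.
g must be 4 (only option left). Eliminate 4 elsewhere: d.
h has just one choice, so h = 6. Strike 6 from f.
d must be 8 (only option left). Remove 8 from p.
f has just one choice, so f = 2.
p has just one choice, so p = 3.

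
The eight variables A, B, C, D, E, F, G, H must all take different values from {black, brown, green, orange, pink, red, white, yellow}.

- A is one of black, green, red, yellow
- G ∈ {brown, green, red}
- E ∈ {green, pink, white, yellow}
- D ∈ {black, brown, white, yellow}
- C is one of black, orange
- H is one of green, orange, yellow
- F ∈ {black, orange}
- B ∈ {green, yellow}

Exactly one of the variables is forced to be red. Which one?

The 8 variables draw from only 8 values {black, brown, green, orange, pink, red, white, yellow}, so each is used; only E can be pink, hence E = pink.
The 7 still-open variables together cover exactly {black, brown, green, orange, red, white, yellow} — 7 values for 7 variables — and white appears only in D's list, so D = white.
The 6 still-open variables together cover exactly {black, brown, green, orange, red, yellow} — 6 values for 6 variables — and brown appears only in G's list, so G = brown.
Among the 5 still-open variables, red fits only A (and all 5 values in {black, green, orange, red, yellow} must be used), so A = red.

A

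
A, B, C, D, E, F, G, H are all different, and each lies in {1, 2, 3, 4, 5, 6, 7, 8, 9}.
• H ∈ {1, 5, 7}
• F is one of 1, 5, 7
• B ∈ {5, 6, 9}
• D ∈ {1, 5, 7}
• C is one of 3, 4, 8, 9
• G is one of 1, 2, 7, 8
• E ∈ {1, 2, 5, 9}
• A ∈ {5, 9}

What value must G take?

The 3 variables D, F, H are confined to {1, 5, 7}, which locks those values in; drop them from A, B, E, G.
A's domain is down to {9}, so A = 9. So B, C, E can't be 9.
That leaves B = 6.
E must be 2 (only option left). Strike 2 from G.
So G = 8.

8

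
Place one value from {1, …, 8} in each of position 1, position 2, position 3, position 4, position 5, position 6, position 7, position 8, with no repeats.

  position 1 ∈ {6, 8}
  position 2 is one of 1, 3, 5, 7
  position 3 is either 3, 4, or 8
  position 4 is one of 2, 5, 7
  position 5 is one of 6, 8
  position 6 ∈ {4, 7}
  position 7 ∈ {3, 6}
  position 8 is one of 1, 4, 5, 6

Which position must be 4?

The 8 variables draw from only 8 values {1, 2, 3, 4, 5, 6, 7, 8}, so each is used; only position 4 can be 2, hence position 4 = 2.
position 1 and position 5 share exactly the 2 values {6, 8}; by pigeonhole those values go to them, so strike 6, 8 from position 3, position 7, position 8.
position 7 has just one choice, so position 7 = 3. Strike 3 from position 2, position 3.
So 4 goes to position 3.

position 3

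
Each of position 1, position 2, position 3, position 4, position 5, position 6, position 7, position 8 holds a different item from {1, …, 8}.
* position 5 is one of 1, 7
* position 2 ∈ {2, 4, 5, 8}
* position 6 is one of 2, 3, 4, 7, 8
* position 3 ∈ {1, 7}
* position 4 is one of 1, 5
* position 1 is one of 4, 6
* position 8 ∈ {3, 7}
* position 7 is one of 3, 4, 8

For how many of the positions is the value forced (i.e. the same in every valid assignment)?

3

The 8 variables draw from only 8 values {1, 2, 3, 4, 5, 6, 7, 8}, so each is used; only position 1 can be 6, hence position 1 = 6.
The 2 variables position 3 and position 5 are confined to {1, 7}, which locks those values in; drop them from position 4, position 6, position 8.
position 4 must be 5 (only option left). Eliminate 5 elsewhere: position 2.
position 8 must be 3 (only option left). Strike 3 from position 6, position 7.
Determined: position 1=6, position 4=5, position 8=3. The other positions each still have more than one consistent value. That makes 3.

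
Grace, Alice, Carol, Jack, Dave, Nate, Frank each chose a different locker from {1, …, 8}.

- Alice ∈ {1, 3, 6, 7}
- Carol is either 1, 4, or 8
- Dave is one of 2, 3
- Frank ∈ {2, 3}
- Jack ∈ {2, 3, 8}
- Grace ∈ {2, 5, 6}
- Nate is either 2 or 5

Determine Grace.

6

Dave and Frank between them cover only {2, 3} — a naked pair. Remove those values from Grace, Alice, Jack, Nate.
Jack must be 8 (only option left). Remove 8 from Carol.
Nate has just one choice, so Nate = 5. Strike 5 from Grace.
So Grace = 6.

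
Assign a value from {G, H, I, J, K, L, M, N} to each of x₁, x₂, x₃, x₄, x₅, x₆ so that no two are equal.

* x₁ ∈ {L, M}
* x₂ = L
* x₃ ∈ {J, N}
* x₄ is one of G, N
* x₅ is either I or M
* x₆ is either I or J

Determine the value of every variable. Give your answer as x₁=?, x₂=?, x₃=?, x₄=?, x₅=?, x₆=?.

x₁=M, x₂=L, x₃=N, x₄=G, x₅=I, x₆=J

x₂ has just one choice, so x₂ = L. Remove L from x₁.
x₁'s domain is down to {M}, so x₁ = M. So x₅ can't be M.
x₅'s domain is down to {I}, so x₅ = I. Remove I from x₆.
x₆ has just one choice, so x₆ = J. Eliminate J elsewhere: x₃.
x₃ has just one choice, so x₃ = N. Eliminate N elsewhere: x₄.
That leaves x₄ = G.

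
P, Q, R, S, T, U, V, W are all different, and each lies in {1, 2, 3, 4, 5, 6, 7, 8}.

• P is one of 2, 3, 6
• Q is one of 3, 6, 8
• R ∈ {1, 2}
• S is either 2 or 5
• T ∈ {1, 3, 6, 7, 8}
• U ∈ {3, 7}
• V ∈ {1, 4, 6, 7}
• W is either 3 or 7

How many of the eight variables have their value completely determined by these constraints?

2

The 8 variables together cover exactly {1, 2, 3, 4, 5, 6, 7, 8} — 8 values for 8 variables — and 4 appears only in V's list, so V = 4.
Among the 7 still-open variables, 5 fits only S (and all 7 values in {1, 2, 3, 5, 6, 7, 8} must be used), so S = 5.
U and W between them cover only {3, 7} — a naked pair. Remove those values from P, Q, T.
Determined: S=5, V=4. The other variables each still have more than one consistent value. That makes 2.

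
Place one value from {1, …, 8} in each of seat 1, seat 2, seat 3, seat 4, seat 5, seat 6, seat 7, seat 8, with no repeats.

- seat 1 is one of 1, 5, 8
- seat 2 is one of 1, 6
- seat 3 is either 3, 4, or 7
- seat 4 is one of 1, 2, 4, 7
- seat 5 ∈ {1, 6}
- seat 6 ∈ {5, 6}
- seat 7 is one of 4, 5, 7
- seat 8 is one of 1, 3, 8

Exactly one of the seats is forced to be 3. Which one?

seat 8

The 8 variables together cover exactly {1, 2, 3, 4, 5, 6, 7, 8} — 8 values for 8 variables — and 2 appears only in seat 4's list, so seat 4 = 2.
seat 2 and seat 5 between them cover only {1, 6} — a naked pair. Remove those values from seat 1, seat 6, seat 8.
seat 6 has just one choice, so seat 6 = 5. Remove 5 from seat 1, seat 7.
seat 1 has just one choice, so seat 1 = 8. Remove 8 from seat 8.
So 3 goes to seat 8.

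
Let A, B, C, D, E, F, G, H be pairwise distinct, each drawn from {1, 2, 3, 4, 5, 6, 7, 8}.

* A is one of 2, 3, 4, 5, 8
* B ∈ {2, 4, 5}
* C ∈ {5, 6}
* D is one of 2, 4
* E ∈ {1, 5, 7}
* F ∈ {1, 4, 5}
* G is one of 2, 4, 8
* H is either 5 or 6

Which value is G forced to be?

8

Among the 8 variables, 3 fits only A (and all 8 values in {1, 2, 3, 4, 5, 6, 7, 8} must be used), so A = 3.
The 7 still-open variables together cover exactly {1, 2, 4, 5, 6, 7, 8} — 7 values for 7 variables — and 7 appears only in E's list, so E = 7.
The 6 still-open variables together cover exactly {1, 2, 4, 5, 6, 8} — 6 values for 6 variables — and 1 appears only in F's list, so F = 1.
The 5 still-open variables together cover exactly {2, 4, 5, 6, 8} — 5 values for 5 variables — and 8 appears only in G's list, so G = 8.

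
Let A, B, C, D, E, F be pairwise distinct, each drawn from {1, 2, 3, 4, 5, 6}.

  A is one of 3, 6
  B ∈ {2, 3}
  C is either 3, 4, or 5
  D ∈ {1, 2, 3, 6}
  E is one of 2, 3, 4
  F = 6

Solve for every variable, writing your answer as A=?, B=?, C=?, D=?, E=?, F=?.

F has just one choice, so F = 6. Eliminate 6 elsewhere: A, D.
That leaves A = 3. Eliminate 3 elsewhere: B, C, D, E.
B has just one choice, so B = 2. Eliminate 2 elsewhere: D, E.
D must be 1 (only option left).
That leaves E = 4. So C can't be 4.
C must be 5 (only option left).

A=3, B=2, C=5, D=1, E=4, F=6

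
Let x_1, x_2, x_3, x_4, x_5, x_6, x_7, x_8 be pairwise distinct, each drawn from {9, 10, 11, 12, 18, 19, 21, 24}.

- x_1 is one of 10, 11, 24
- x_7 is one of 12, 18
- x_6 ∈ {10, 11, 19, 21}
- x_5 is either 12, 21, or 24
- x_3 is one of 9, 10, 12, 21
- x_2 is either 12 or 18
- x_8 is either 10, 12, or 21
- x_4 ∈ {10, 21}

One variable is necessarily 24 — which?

The 8 variables draw from only 8 values {9, 10, 11, 12, 18, 19, 21, 24}, so each is used; only x_3 can be 9, hence x_3 = 9.
The 7 still-open variables together cover exactly {10, 11, 12, 18, 19, 21, 24} — 7 values for 7 variables — and 19 appears only in x_6's list, so x_6 = 19.
The 6 still-open variables together cover exactly {10, 11, 12, 18, 21, 24} — 6 values for 6 variables — and 11 appears only in x_1's list, so x_1 = 11.
The 5 still-open variables draw from only 5 values {10, 12, 18, 21, 24}, so each is used; only x_5 can be 24, hence x_5 = 24.

x_5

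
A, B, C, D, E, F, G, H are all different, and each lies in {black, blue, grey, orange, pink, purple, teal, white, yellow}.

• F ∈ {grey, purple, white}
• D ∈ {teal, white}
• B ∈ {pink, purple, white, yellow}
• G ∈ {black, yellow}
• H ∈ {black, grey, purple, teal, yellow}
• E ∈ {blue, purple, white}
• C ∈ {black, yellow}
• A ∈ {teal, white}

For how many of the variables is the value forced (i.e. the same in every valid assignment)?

2

The 8 variables draw from only 8 values {black, blue, grey, pink, purple, teal, white, yellow}, so each is used; only E can be blue, hence E = blue.
The 7 still-open variables together cover exactly {black, grey, pink, purple, teal, white, yellow} — 7 values for 7 variables — and pink appears only in B's list, so B = pink.
A and D share exactly the 2 values {teal, white}; by pigeonhole those values go to them, so strike teal, white from F, H.
C and G share exactly the 2 values {black, yellow}; by pigeonhole those values go to them, so strike black, yellow from H.
Determined: B=pink, E=blue. The other variables each still have more than one consistent value. That makes 2.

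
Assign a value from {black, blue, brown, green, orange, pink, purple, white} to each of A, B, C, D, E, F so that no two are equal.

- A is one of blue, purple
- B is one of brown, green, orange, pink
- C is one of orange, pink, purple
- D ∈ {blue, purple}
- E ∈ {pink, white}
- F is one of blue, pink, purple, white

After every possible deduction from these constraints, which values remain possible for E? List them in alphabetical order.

pink, white

The 2 variables A and D are confined to {blue, purple}, which locks those values in; drop them from C, F.
E and F between them cover only {pink, white} — a naked pair. Remove those values from B, C.
C must be orange (only option left). Remove orange from B.
No further eliminations apply; E can still be any of pink, white.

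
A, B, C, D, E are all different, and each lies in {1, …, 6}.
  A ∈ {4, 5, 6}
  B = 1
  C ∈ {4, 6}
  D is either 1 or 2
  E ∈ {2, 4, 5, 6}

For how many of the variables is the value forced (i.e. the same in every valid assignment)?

B must be 1 (only option left). Remove 1 from D.
That leaves D = 2. Strike 2 from E.
Determined: B=1, D=2. The other variables each still have more than one consistent value. That makes 2.

2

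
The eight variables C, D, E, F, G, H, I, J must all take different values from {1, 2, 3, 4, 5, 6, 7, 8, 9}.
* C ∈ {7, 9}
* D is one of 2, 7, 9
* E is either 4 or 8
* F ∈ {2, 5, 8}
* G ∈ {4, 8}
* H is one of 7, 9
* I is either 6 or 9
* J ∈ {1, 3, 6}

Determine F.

5

C and H between them cover only {7, 9} — a naked pair. Remove those values from D, I.
D's domain is down to {2}, so D = 2. Eliminate 2 elsewhere: F.
I's domain is down to {6}, so I = 6. Remove 6 from J.
The 2 variables E and G are confined to {4, 8}, which locks those values in; drop them from F.
So F = 5.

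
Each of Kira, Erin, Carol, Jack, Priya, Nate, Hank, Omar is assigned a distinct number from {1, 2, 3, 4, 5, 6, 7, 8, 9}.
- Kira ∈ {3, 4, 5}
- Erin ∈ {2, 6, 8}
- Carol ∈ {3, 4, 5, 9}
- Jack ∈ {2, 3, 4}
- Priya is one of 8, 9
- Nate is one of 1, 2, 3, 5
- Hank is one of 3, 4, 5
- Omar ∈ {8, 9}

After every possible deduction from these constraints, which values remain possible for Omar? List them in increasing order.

The 8 variables together cover exactly {1, 2, 3, 4, 5, 6, 8, 9} — 8 values for 8 variables — and 1 appears only in Nate's list, so Nate = 1.
The 7 still-open variables together cover exactly {2, 3, 4, 5, 6, 8, 9} — 7 values for 7 variables — and 6 appears only in Erin's list, so Erin = 6.
Among the 6 still-open variables, 2 fits only Jack (and all 6 values in {2, 3, 4, 5, 8, 9} must be used), so Jack = 2.
Priya and Omar share exactly the 2 values {8, 9}; by pigeonhole those values go to them, so strike 8, 9 from Carol.
No further eliminations apply; Omar can still be any of 8, 9.

8, 9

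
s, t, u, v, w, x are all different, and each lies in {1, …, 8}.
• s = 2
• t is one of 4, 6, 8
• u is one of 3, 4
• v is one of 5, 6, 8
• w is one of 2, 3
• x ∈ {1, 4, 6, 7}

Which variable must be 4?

s must be 2 (only option left). Strike 2 from w.
w has just one choice, so w = 3. Remove 3 from u.
So 4 goes to u.

u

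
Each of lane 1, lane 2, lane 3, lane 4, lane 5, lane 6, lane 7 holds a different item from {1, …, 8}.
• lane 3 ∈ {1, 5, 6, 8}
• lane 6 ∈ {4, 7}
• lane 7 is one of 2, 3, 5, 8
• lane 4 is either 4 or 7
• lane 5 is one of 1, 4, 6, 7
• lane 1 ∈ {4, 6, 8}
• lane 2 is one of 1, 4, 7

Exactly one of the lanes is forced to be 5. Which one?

The 2 variables lane 4 and lane 6 are confined to {4, 7}, which locks those values in; drop them from lane 1, lane 2, lane 5.
That leaves lane 2 = 1. Strike 1 from lane 3, lane 5.
That leaves lane 5 = 6. Strike 6 from lane 1, lane 3.
That leaves lane 1 = 8. Strike 8 from lane 3, lane 7.
So 5 goes to lane 3.

lane 3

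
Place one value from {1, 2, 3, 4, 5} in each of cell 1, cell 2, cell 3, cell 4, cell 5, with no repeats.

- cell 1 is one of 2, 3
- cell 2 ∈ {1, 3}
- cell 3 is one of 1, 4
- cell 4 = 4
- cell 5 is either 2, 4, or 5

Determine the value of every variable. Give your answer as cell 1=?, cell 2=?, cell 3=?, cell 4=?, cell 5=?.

cell 4's domain is down to {4}, so cell 4 = 4. Eliminate 4 elsewhere: cell 3, cell 5.
cell 3 must be 1 (only option left). So cell 2 can't be 1.
cell 2 has just one choice, so cell 2 = 3. Remove 3 from cell 1.
cell 1 has just one choice, so cell 1 = 2. So cell 5 can't be 2.
That leaves cell 5 = 5.

cell 1=2, cell 2=3, cell 3=1, cell 4=4, cell 5=5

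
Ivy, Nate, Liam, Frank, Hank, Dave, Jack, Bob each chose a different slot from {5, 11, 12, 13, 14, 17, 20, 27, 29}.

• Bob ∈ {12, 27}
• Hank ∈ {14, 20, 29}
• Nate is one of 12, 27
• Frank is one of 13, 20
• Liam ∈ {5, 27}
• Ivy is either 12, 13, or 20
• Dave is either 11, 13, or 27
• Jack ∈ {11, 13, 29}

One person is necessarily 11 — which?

Dave

Among the 8 variables, 5 fits only Liam (and all 8 values in {5, 11, 12, 13, 14, 20, 27, 29} must be used), so Liam = 5.
Among the 7 still-open variables, 14 fits only Hank (and all 7 values in {11, 12, 13, 14, 20, 27, 29} must be used), so Hank = 14.
The 6 still-open variables draw from only 6 values {11, 12, 13, 20, 27, 29}, so each is used; only Jack can be 29, hence Jack = 29.
The 5 still-open variables draw from only 5 values {11, 12, 13, 20, 27}, so each is used; only Dave can be 11, hence Dave = 11.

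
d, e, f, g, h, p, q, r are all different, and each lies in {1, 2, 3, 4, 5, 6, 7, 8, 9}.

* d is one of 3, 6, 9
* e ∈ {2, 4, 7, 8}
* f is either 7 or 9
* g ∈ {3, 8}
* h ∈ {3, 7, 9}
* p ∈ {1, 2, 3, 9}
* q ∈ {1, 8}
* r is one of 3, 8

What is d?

The 8 variables together cover exactly {1, 2, 3, 4, 6, 7, 8, 9} — 8 values for 8 variables — and 4 appears only in e's list, so e = 4.
The 7 still-open variables together cover exactly {1, 2, 3, 6, 7, 8, 9} — 7 values for 7 variables — and 2 appears only in p's list, so p = 2.
Among the 6 still-open variables, 1 fits only q (and all 6 values in {1, 3, 6, 7, 8, 9} must be used), so q = 1.
Among the 5 still-open variables, 6 fits only d (and all 5 values in {3, 6, 7, 8, 9} must be used), so d = 6.

6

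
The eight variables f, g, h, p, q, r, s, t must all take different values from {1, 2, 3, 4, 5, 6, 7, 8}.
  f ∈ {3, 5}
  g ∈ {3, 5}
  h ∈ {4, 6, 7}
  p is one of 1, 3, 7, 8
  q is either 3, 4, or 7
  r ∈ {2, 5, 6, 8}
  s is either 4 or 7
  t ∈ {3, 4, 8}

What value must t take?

8

The 8 variables draw from only 8 values {1, 2, 3, 4, 5, 6, 7, 8}, so each is used; only p can be 1, hence p = 1.
The 7 still-open variables together cover exactly {2, 3, 4, 5, 6, 7, 8} — 7 values for 7 variables — and 2 appears only in r's list, so r = 2.
The 6 still-open variables draw from only 6 values {3, 4, 5, 6, 7, 8}, so each is used; only h can be 6, hence h = 6.
The 5 still-open variables together cover exactly {3, 4, 5, 7, 8} — 5 values for 5 variables — and 8 appears only in t's list, so t = 8.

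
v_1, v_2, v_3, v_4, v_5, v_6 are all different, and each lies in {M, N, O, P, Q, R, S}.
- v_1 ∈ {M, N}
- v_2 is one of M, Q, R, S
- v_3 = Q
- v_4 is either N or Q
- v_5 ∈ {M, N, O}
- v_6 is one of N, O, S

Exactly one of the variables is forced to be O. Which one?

v_3 has just one choice, so v_3 = Q. So v_2, v_4 can't be Q.
That leaves v_4 = N. So v_1, v_5, v_6 can't be N.
That leaves v_1 = M. Eliminate M elsewhere: v_2, v_5.
So O goes to v_5.

v_5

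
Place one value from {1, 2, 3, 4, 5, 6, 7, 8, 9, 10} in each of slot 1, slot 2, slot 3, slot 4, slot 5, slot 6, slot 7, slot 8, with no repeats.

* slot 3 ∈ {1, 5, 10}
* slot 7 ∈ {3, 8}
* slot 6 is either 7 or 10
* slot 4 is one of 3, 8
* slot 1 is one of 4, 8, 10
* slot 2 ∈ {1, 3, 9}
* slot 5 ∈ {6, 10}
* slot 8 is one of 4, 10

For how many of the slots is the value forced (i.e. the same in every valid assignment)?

2

slot 4 and slot 7 between them cover only {3, 8} — a naked pair. Remove those values from slot 1, slot 2.
slot 1 and slot 8 between them cover only {4, 10} — a naked pair. Remove those values from slot 3, slot 5, slot 6.
slot 5 must be 6 (only option left).
That leaves slot 6 = 7.
Determined: slot 5=6, slot 6=7. The other slots each still have more than one consistent value. That makes 2.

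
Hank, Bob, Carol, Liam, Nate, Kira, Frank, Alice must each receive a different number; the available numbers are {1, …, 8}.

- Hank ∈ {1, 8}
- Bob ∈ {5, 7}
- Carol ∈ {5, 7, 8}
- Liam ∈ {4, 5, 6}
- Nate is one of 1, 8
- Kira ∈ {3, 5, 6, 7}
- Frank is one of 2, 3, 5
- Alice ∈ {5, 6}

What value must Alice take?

6

Among the 8 variables, 2 fits only Frank (and all 8 values in {1, 2, 3, 4, 5, 6, 7, 8} must be used), so Frank = 2.
The 7 still-open variables draw from only 7 values {1, 3, 4, 5, 6, 7, 8}, so each is used; only Kira can be 3, hence Kira = 3.
The 6 still-open variables together cover exactly {1, 4, 5, 6, 7, 8} — 6 values for 6 variables — and 4 appears only in Liam's list, so Liam = 4.
Among the 5 still-open variables, 6 fits only Alice (and all 5 values in {1, 5, 6, 7, 8} must be used), so Alice = 6.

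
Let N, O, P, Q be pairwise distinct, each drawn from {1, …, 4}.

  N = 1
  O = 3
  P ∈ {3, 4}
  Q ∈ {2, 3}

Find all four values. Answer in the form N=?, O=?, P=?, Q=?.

N=1, O=3, P=4, Q=2

N's domain is down to {1}, so N = 1.
O has just one choice, so O = 3. So P, Q can't be 3.
P's domain is down to {4}, so P = 4.
Q's domain is down to {2}, so Q = 2.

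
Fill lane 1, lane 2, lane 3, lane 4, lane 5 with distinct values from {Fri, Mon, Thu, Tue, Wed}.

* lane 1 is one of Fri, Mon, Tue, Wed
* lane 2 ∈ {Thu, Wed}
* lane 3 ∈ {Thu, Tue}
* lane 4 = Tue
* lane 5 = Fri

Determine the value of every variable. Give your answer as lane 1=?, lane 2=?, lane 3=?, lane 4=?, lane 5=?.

lane 4 must be Tue (only option left). Strike Tue from lane 1, lane 3.
That leaves lane 5 = Fri. Eliminate Fri elsewhere: lane 1.
lane 3 must be Thu (only option left). Remove Thu from lane 2.
That leaves lane 2 = Wed. Strike Wed from lane 1.
lane 1 has just one choice, so lane 1 = Mon.

lane 1=Mon, lane 2=Wed, lane 3=Thu, lane 4=Tue, lane 5=Fri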